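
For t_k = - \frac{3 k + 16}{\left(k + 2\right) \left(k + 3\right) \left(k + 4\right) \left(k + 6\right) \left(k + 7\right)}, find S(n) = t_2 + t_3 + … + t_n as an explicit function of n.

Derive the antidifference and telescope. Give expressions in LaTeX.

r(k) = (k + 2)*(k + 6)*(3*k + 19)/((k + 5)*(k + 8)*(3*k + 16)) after simplifying.
So A=k + 2 and B=k + 8, with C=k**2 + 31*k/3 + 80/3.
f must satisfy (k + 2)·f(k+1) − (k + 7)·f(k) = k**2 + 31*k/3 + 80/3.
d = 5 from the (1,1,2) case.
Solve for f: f(k) = k*(k + 4)*(k + 5)*(k**2 + 11*k + 36)/108 (degree 5 ≤ 5).
R(k) = B(k−1)·f(k)/C(k) = k*(k + 4)*(k + 7)*(k**2 + 11*k + 36)/(36*(3*k + 16)); s_k = R·t_k = k*(-k**2 - 11*k - 36)/(36*(k**3 + 11*k**2 + 36*k + 36)).
Verify: (-3*k - 16)/(k**5 + 22*k**4 + 185*k**3 + 740*k**2 + 1404*k + 1008) matches t_k.
Σ_(k=2)^n t_k = s_(n+1) − s_(2) = ((-n**3 - 14*n**2 - 61*n - 48)/(36*(n**3 + 14*n**2 + 61*n + 84))) − (-31/1440), i.e. (-n**3 - 14*n**2 - 61*n + 76)/(160*(n**3 + 14*n**2 + 61*n + 84)).

S(n) = \frac{- n^{3} - 14 n^{2} - 61 n + 76}{160 \left(n^{3} + 14 n^{2} + 61 n + 84\right)}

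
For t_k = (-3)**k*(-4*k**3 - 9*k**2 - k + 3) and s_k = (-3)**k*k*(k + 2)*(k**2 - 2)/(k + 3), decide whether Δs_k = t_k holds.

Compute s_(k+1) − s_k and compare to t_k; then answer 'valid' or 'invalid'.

s_(k+1) = (-3)**(k + 1)*(k + 1)*(k + 3)*((k + 1)**2 - 2)/(k + 4)
s_(k+1) − s_k = (-3)**k*(-4*k**5 - 33*k**4 - 90*k**3 - 84*k**2 + 7*k + 27)/(k**2 + 7*k + 12)
(s_(k+1) − s_k) − t_k = (-3)**k*(4*k**4 + 22*k**3 + 28*k**2 - 2*k - 9)/(k**2 + 7*k + 12)

Invalid: residual (-3)**k*(4*k**4 + 22*k**3 + 28*k**2 - 2*k - 9)/(k**2 + 7*k + 12) ≠ 0.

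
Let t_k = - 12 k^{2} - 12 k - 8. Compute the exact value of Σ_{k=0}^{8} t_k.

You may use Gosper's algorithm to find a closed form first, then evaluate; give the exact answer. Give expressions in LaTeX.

Compute t_(k+1)/t_k: get (3*k**2 + 9*k + 8)/(3*k**2 + 3*k + 2).
Gosper form: A/B · C(k+1)/C(k) with A=1, B=1, C=k**2 + k + 2/3.
Solve (1)·f(k+1) − (1)·f(k) = k**2 + k + 2/3.
d = 3 from the (0,0,2) case.
Solving with deg f ≤ 3: f(k) = k*(k**2 + 1)/3.
R(k) = B(k−1)·f(k)/C(k) = k*(k**2 + 1)/(3*k**2 + 3*k + 2); s_k = R·t_k = 4*k*(-k**2 - 1).
Check: Δs_k = -12*k**2 - 12*k - 8. ✓
Evaluate s at k=9 and k=0: -2952 and 0; difference -2952.

Σ = -2952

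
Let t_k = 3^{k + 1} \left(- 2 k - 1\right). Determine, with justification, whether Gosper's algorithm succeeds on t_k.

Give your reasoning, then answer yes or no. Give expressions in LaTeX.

t_(k+1)/t_k = 3*(2*k + 3)/(2*k + 1).
Take A(k)=3, B(k)=1, C(k)=k + 1/2.
Need (3)·f(k+1) − (1)·f(k) = k + 1/2.
From deg A=0, deg B=0, deg C=1: d=1.
A polynomial solution: f(k) = (k - 1)/2.
R(k) = B(k−1)·f(k)/C(k) = (k - 1)/(2*k + 1); s_k = R·t_k = 3**(k + 1)*(1 - k).
s_(k+1) − s_k = 3**(k + 1)*(-2*k - 1) = t_k.

Yes. s_k = 3^{k + 1} \left(1 - k\right).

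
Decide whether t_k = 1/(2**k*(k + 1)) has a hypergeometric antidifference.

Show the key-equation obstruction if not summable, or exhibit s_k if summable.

t_(k+1)/t_k = (k + 1)/(2*(k + 2)).
Gosper form: A/B · C(k+1)/C(k) with A=k/2 + 1/2, B=k + 2, C=1.
Need (k/2 + 1/2)·f(k+1) − (k + 1)·f(k) = 1.
d = -1 from the (1,1,0) case.
Negative degree bound (-1): no f exists, t_k not Gosper-summable.

No — t_k has no hypergeometric antidifference.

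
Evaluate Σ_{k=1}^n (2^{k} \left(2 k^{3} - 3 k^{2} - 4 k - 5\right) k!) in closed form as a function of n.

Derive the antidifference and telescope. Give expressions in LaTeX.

r(k) = 2*(2*k**4 + 5*k**3 - k**2 - 14*k - 10)/(2*k**3 - 3*k**2 - 4*k - 5) after simplifying.
Normal form (A,B,C) = (2*k + 2, 1, k**3 - 3*k**2/2 - 2*k - 5/2).
f must satisfy (2*k + 2)·f(k+1) − (1)·f(k) = k**3 - 3*k**2/2 - 2*k - 5/2.
d = 2 from the (1,0,3) case.
Solving with deg f ≤ 2: f(k) = (k**2 - 4*k + 1)/2.
Then R = B(k−1)f/C = (k**2 - 4*k + 1)/(2*k**3 - 3*k**2 - 4*k - 5), so s_k = R(k)·t_k = 2**k*(k**2 - 4*k + 1)*factorial(k).
Verify: 2**k*(2*k**3 - 3*k**2 - 4*k - 5)*factorial(k) matches t_k.
Σ_(k=1)^n t_k = s_(n+1) − s_(1) = (2**(n + 1)*(n**2 - 2*n - 2)*factorial(n + 1)) − (-4), i.e. 2*2**n*n**3*factorial(n) - 2*2**n*n**2*factorial(n) - 8*2**n*n*factorial(n) - 4*2**n*factorial(n) + 4.

S(n) = 2 \cdot 2^{n} n^{3} n! - 2 \cdot 2^{n} n^{2} n! - 8 \cdot 2^{n} n n! - 4 \cdot 2^{n} n! + 4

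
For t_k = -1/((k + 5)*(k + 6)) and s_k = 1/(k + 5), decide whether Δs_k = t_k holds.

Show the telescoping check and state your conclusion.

s_(k+1) = 1/(k + 6)
s_(k+1) − s_k = -1/((k + 5)*(k + 6))
(s_(k+1) − s_k) − t_k = 0

valid (s_(k+1) − s_k reduces to t_k)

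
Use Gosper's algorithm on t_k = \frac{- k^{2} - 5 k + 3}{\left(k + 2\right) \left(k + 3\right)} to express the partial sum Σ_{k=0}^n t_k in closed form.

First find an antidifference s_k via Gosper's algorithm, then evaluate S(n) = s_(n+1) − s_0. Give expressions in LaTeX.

Ratio r(k) = (k + 2)*(5*k + (k + 1)**2 + 2)/((k + 4)*(k**2 + 5*k - 3)).
Normal form (A,B,C) = (k + 2, k + 4, k**2 + 5*k - 3).
Solve (k + 2)·f(k+1) − (k + 3)·f(k) = k**2 + 5*k - 3.
d = 2 from the (1,1,2) case.
Solving with deg f ≤ 2: f(k) = k*(2*k - 5)/2.
Get s_k = R·t_k = k*(5 - 2*k)/(2*(k + 2)) with R(k) = B(k−1)f(k)/C(k) = k*(k + 3)*(2*k - 5)/(2*(k**2 + 5*k - 3)).
Δs = (-k**2 - 5*k + 3)/(k**2 + 5*k + 6), as required.
Σ_(k=0)^n t_k = s_(n+1) − s_(0) = ((-2*n**2 + n + 3)/(2*(n + 3))) − (0), i.e. (-2*n**2 + n + 3)/(2*(n + 3)).

S(n) = \frac{- 2 n^{2} + n + 3}{2 \left(n + 3\right)}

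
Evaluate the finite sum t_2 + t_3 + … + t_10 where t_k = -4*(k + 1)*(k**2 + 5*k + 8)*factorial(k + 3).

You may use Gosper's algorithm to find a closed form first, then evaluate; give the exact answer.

Σ = -46030137750720

Compute t_(k+1)/t_k: get (k + 2)*(k + 4)*(5*k + (k + 1)**2 + 13)/((k + 1)*(k**2 + 5*k + 8)).
A = k + 4, B = 1, C = k**3 + 6*k**2 + 13*k + 8.
Need (k + 4)·f(k+1) − (1)·f(k) = k**3 + 6*k**2 + 13*k + 8.
From deg A=1, deg B=0, deg C=3: d=2.
A polynomial solution: f(k) = k*(k + 1).
Get s_k = R·t_k = -4*k*(k + 1)*factorial(k + 3) with R(k) = B(k−1)f(k)/C(k) = k/(k**2 + 5*k + 8).
Δs = -4*(k + 1)*(k**2 + 5*k + 8)*factorial(k + 3), as required.
Telescoping: Σ = s_(11) − s_(2) = -46030137753600 − (-2880) = -46030137750720.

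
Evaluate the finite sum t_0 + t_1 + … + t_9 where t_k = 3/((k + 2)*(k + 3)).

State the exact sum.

Σ = 5/4

The ratio is (k + 2)/(k + 4).
Gosper form: A/B · C(k+1)/C(k) with A=k + 2, B=k + 4, C=1.
f must satisfy (k + 2)·f(k+1) − (k + 3)·f(k) = 1.
d = 1 from the (1,1,0) case.
Match coefficients ⇒ f(k) = k/2.
Certificate R = B(k−1)f/C = k*(k + 3)/2 gives s_k = 3*k/(2*(k + 2)).
Verify: 3/(k**2 + 5*k + 6) matches t_k.
Σ_(k=0)^(9) t_k = s_(10) − s_(0) = 5/4 − (0) = 5/4.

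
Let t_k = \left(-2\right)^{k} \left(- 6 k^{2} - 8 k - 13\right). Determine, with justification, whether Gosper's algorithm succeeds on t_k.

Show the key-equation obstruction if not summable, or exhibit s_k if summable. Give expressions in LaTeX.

Ratio r(k) = 2*(-6*k**2 - 20*k - 27)/(6*k**2 + 8*k + 13).
A = -2, B = 1, C = k**2 + 4*k/3 + 13/6.
Set up (-2)·f(k+1) − (1)·f(k) − (k**2 + 4*k/3 + 13/6) = 0.
From deg A=0, deg B=0, deg C=2: d=2.
A polynomial solution: f(k) = -(2*k**2 + 3)/6.
Certificate R = B(k−1)f/C = -(2*k**2 + 3)/(6*k**2 + 8*k + 13) gives s_k = (-2)**k*(2*k**2 + 3).
Check: Δs_k = (-2)**k*(-6*k**2 - 8*k - 13). ✓

Yes. s_k = \left(-2\right)^{k} \left(2 k^{2} + 3\right).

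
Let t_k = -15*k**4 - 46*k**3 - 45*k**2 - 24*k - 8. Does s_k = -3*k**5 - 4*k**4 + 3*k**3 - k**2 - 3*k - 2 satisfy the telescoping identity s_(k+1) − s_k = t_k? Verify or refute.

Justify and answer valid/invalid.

valid; difference matches t_k

s_(k+1) = -3*k**5 - 19*k**4 - 43*k**3 - 46*k**2 - 27*k - 10
s_(k+1) − s_k = -15*k**4 - 46*k**3 - 45*k**2 - 24*k - 8
(s_(k+1) − s_k) − t_k = 0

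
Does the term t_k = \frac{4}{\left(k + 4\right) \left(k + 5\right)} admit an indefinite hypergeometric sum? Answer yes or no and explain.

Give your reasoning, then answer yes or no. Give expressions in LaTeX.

Yes. s_k = \frac{k}{k + 4}.

The ratio is (k + 4)/(k + 6).
Gosper form: A/B · C(k+1)/C(k) with A=k + 4, B=k + 6, C=1.
Key eq: (k + 4)·f(k+1) = (k + 5)·f(k) + (1).
Bound: deg f ≤ 1.
Solve for f: f(k) = k/4 (degree 1 ≤ 1).
Then R = B(k−1)f/C = k*(k + 5)/4, so s_k = R(k)·t_k = k/(k + 4).
s_(k+1) − s_k = 4/(k**2 + 9*k + 20) = t_k.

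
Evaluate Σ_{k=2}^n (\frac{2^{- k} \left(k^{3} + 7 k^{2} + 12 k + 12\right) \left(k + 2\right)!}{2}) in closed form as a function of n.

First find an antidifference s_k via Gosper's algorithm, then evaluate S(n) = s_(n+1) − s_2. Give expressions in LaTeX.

S(n) = \frac{2^{- n} \left(- 108 \cdot 2^{n} + n^{5} n! + 12 n^{4} n! + 49 n^{3} n! + 84 n^{2} n! + 58 n n! + 12 n!\right)}{2}

Ratio r(k) = (k**4 + 13*k**3 + 59*k**2 + 119*k + 96)/(2*(k**3 + 7*k**2 + 12*k + 12)).
A = k/2 + 3/2, B = 1, C = k**3 + 7*k**2 + 12*k + 12.
Set up (k/2 + 3/2)·f(k+1) − (1)·f(k) − (k**3 + 7*k**2 + 12*k + 12) = 0.
Bound: deg f ≤ 2.
A polynomial solution: f(k) = 2*(k**2 + 4*k - 3).
So s_k = (B(k−1)f/C)·t_k = (2*(k**2 + 4*k - 3)/(k**3 + 7*k**2 + 12*k + 12))·t_k = (k**2 + 4*k - 3)*factorial(k + 2)/2**k.
Δs = (k**3 + 7*k**2 + 12*k + 12)*factorial(k + 2)/(2*2**k), as required.
Evaluate: s_(n+1) = 2**(-n - 1)*(n**2 + 6*n + 2)*factorial(n + 3); subtract s_(2) = 54 ⇒ S(n) = (-108*2**n + n**5*factorial(n) + 12*n**4*factorial(n) + 49*n**3*factorial(n) + 84*n**2*factorial(n) + 58*n*factorial(n) + 12*factorial(n))/(2*2**n).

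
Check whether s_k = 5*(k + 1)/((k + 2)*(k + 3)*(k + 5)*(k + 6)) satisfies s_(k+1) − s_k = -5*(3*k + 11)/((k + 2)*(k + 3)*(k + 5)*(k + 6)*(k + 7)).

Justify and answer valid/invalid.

s_(k+1) = 5*(k + 2)/((k + 3)*(k + 4)*(k + 6)*(k + 7))
s_(k+1) − s_k = 5*(-3*k**2 - 15*k - 8)/(k**6 + 27*k**5 + 295*k**4 + 1665*k**3 + 5104*k**2 + 8028*k + 5040)
(s_(k+1) − s_k) − t_k = 20*(2*k + 9)/(k**6 + 27*k**5 + 295*k**4 + 1665*k**3 + 5104*k**2 + 8028*k + 5040)

Invalid: residual 20*(2*k + 9)/(k**6 + 27*k**5 + 295*k**4 + 1665*k**3 + 5104*k**2 + 8028*k + 5040) ≠ 0.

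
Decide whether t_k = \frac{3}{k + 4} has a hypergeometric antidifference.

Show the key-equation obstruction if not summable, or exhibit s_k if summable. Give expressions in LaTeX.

Ratio r(k) = (k + 4)/(k + 5).
Take A(k)=k + 4, B(k)=k + 5, C(k)=1.
Solve (k + 4)·f(k+1) − (k + 4)·f(k) = 1.
deg f ≤ 0 (via 1,1,0).
f = c0 ⇒ A·f(k+1) − B(k−1)·f(k) − C = -1. The system {-1 = 0} is inconsistent; no antidifference.

No. Not Gosper-summable.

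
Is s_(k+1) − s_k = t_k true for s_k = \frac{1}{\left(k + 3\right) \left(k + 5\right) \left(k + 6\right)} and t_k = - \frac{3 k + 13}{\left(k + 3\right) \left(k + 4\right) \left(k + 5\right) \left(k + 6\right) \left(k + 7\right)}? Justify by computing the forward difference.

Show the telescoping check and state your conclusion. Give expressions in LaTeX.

Valid — Δs_k = t_k.

s_(k+1) = 1/((k + 4)*(k + 6)*(k + 7))
s_(k+1) − s_k = ((k + 3)*(k + 5) - (k + 4)*(k + 7))/((k + 3)*(k + 4)*(k + 5)*(k + 6)*(k + 7))
(s_(k+1) − s_k) − t_k = 0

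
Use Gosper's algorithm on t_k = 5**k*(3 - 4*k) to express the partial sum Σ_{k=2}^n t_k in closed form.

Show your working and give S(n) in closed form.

S(n) = 5**(n + 1)*(1 - n)

Ratio r(k) = 5*(4*k + 1)/(4*k - 3).
Gosper form: A/B · C(k+1)/C(k) with A=5, B=1, C=k - 3/4.
Key eq: (5)·f(k+1) = (1)·f(k) + (k - 3/4).
d = 1 from the (0,0,1) case.
A polynomial solution: f(k) = (k - 2)/4.
Certificate R = B(k−1)f/C = (k - 2)/(4*k - 3) gives s_k = 5**k*(2 - k).
Check: Δs_k = 5**k*(3 - 4*k). ✓
Σ_(k=2)^n t_k = s_(n+1) − s_(2) = (5**(n + 1)*(1 - n)) − (0), i.e. 5**(n + 1)*(1 - n).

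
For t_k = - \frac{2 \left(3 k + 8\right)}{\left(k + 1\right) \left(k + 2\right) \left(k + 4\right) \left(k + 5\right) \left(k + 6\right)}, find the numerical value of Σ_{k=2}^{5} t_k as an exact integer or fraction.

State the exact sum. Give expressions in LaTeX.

Σ = -46/3465

Compute t_(k+1)/t_k: get (k + 1)*(k + 4)*(3*k + 11)/((k + 3)*(k + 7)*(3*k + 8)).
Take A(k)=k + 1, B(k)=k + 7, C(k)=k**2 + 17*k/3 + 8.
Set up (k + 1)·f(k+1) − (k + 6)·f(k) − (k**2 + 17*k/3 + 8) = 0.
deg f ≤ 5 (via 1,1,2).
Match coefficients ⇒ f(k) = k*(k + 2)*(k + 3)*(k**2 + 10*k + 29)/60.
Then R = B(k−1)f/C = k*(k + 2)*(k + 6)*(k**2 + 10*k + 29)/(20*(3*k + 8)), so s_k = R(k)·t_k = k*(-k**2 - 10*k - 29)/(10*(k**3 + 10*k**2 + 29*k + 20)).
s_(k+1) − s_k = 2*(-3*k - 8)/(k**5 + 18*k**4 + 121*k**3 + 372*k**2 + 508*k + 240) = t_k.
Sum = s_(6) − s_(2); s_(6) = -15/154, s_(2) = -53/630 ⇒ -46/3465.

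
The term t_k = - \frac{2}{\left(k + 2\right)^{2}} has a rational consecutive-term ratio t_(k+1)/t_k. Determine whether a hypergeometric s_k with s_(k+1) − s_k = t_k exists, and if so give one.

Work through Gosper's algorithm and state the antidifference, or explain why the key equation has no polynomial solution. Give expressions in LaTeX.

not Gosper-summable; s_k does not exist

Step 1: r(k) = (k + 2)**2/(k + 3)**2.
Take A(k)=k**2 + 4*k + 4, B(k)=k**2 + 6*k + 9, C(k)=1.
Key eq: (k**2 + 4*k + 4)·f(k+1) = (k**2 + 4*k + 4)·f(k) + (1).
d = 0 from the (2,2,0) case.
Write f(k) = c0. Then LHS − RHS = -1, requiring -1 = 0: contradictory. No certificate.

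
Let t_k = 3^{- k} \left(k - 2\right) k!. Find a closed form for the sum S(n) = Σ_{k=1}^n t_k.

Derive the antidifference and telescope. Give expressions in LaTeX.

S(n) = 3^{- n} \left(- 3^{n} + n n! + n!\right)

The ratio is (k**2 - 1)/(3*(k - 2)).
Gosper form: A/B · C(k+1)/C(k) with A=k/3 + 1/3, B=1, C=k - 2.
Need (k/3 + 1/3)·f(k+1) − (1)·f(k) = k - 2.
Degrees (1,0,1) ⇒ d ≤ 0.
Solve for f: f(k) = 3 (degree 0 ≤ 0).
Get s_k = R·t_k = 3**(1 - k)*factorial(k) with R(k) = B(k−1)f(k)/C(k) = 3/(k - 2).
s_(k+1) − s_k = (k - 2)*factorial(k)/3**k = t_k.
s_(n+1) = factorial(n + 1)/3**n and s_(1) = 1, so S(n) = (-3**n + n*factorial(n) + factorial(n))/3**n.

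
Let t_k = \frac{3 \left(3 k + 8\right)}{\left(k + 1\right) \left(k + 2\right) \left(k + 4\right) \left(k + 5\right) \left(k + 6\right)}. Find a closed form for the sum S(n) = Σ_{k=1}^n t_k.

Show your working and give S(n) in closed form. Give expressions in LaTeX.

S(n) = \frac{n \left(n^{2} + 13 n + 52\right)}{20 \left(n^{3} + 13 n^{2} + 52 n + 60\right)}

r(k) = (k + 1)*(k + 4)*(3*k + 11)/((k + 3)*(k + 7)*(3*k + 8)) after simplifying.
Take A(k)=k + 1, B(k)=k + 7, C(k)=k**2 + 17*k/3 + 8.
Need (k + 1)·f(k+1) − (k + 6)·f(k) = k**2 + 17*k/3 + 8.
Degrees (1,1,2) ⇒ d ≤ 5.
A polynomial solution: f(k) = k*(k + 2)*(k + 3)*(k**2 + 10*k + 29)/60.
Then R = B(k−1)f/C = k*(k + 2)*(k + 6)*(k**2 + 10*k + 29)/(20*(3*k + 8)), so s_k = R(k)·t_k = 3*k*(k**2 + 10*k + 29)/(20*(k**3 + 10*k**2 + 29*k + 20)).
Verify: 3*(3*k + 8)/(k**5 + 18*k**4 + 121*k**3 + 372*k**2 + 508*k + 240) matches t_k.
Evaluate: s_(n+1) = 3*(n**3 + 13*n**2 + 52*n + 40)/(20*(n**3 + 13*n**2 + 52*n + 60)); subtract s_(1) = 1/10 ⇒ S(n) = n*(n**2 + 13*n + 52)/(20*(n**3 + 13*n**2 + 52*n + 60)).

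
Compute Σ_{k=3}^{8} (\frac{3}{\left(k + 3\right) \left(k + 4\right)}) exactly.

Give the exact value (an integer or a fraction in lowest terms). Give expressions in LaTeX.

Σ = 1/4

Step 1: r(k) = (k + 3)/(k + 5).
Gosper form: A/B · C(k+1)/C(k) with A=k + 3, B=k + 5, C=1.
Solve (k + 3)·f(k+1) − (k + 4)·f(k) = 1.
From deg A=1, deg B=1, deg C=0: d=1.
Match coefficients ⇒ f(k) = k/3.
Certificate R = B(k−1)f/C = k*(k + 4)/3 gives s_k = k/(k + 3).
Δs = 3/(k**2 + 7*k + 12), as required.
Telescoping: Σ = s_(9) − s_(3) = 3/4 − (1/2) = 1/4.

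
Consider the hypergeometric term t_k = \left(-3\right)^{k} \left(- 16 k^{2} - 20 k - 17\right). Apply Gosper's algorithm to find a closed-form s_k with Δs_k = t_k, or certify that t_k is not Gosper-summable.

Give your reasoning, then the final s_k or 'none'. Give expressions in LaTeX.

s_k = \left(-3\right)^{k} \left(4 k^{2} - k + 2\right)

Compute t_(k+1)/t_k: get 3*(-16*k**2 - 52*k - 53)/(16*k**2 + 20*k + 17).
Gosper form: A/B · C(k+1)/C(k) with A=-3, B=1, C=k**2 + 5*k/4 + 17/16.
f must satisfy (-3)·f(k+1) − (1)·f(k) = k**2 + 5*k/4 + 17/16.
d = 2 from the (0,0,2) case.
Coefficient equations give f(k) = -(4*k**2 - k + 2)/16.
So s_k = (B(k−1)f/C)·t_k = (-(4*k**2 - k + 2)/(16*k**2 + 20*k + 17))·t_k = (-3)**k*(4*k**2 - k + 2).
Verify: (-3)**k*(-16*k**2 - 20*k - 17) matches t_k.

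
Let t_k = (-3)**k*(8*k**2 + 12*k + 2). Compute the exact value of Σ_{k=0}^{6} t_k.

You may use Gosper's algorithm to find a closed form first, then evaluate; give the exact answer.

Σ = 212138

Compute t_(k+1)/t_k: get 3*(-4*k**2 - 14*k - 11)/(4*k**2 + 6*k + 1).
A = -3, B = 1, C = k**2 + 3*k/2 + 1/4.
Key eq: (-3)·f(k+1) = (1)·f(k) + (k**2 + 3*k/2 + 1/4).
deg f ≤ 2 (via 0,0,2).
A polynomial solution: f(k) = -(2*k**2 - 1)/8.
R(k) = B(k−1)·f(k)/C(k) = -(2*k**2 - 1)/(2*(4*k**2 + 6*k + 1)); s_k = R·t_k = (-3)**k*(1 - 2*k**2).
s_(k+1) − s_k = (-3)**k*(8*k**2 + 12*k + 2) = t_k.
Σ_(k=0)^(6) t_k = s_(7) − s_(0) = 212139 − (1) = 212138.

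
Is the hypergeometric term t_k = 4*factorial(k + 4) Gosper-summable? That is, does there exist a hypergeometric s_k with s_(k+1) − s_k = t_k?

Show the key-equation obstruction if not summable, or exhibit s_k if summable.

Step 1: r(k) = k + 5.
So A=k + 5 and B=1, with C=1.
f must satisfy (k + 5)·f(k+1) − (1)·f(k) = 1.
deg f ≤ -1 (via 1,0,0).
d = -1 < 0 ⇒ no nonzero polynomial f; not summable.

No — key equation has no polynomial f.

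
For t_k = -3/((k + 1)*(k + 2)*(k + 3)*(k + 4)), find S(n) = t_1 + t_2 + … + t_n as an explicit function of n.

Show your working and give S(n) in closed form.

S(n) = n*(-n**2 - 9*n - 26)/(24*(n**3 + 9*n**2 + 26*n + 24))

Compute t_(k+1)/t_k: get (k + 1)/(k + 5).
Normal form (A,B,C) = (k + 1, k + 5, 1).
Key eq: (k + 1)·f(k+1) = (k + 4)·f(k) + (1).
d = 3 from the (1,1,0) case.
Coefficient equations give f(k) = k*(k**2 + 6*k + 11)/18.
Certificate R = B(k−1)f/C = k*(k + 4)*(k**2 + 6*k + 11)/18 gives s_k = k*(-k**2 - 6*k - 11)/(6*(k + 1)*(k + 2)*(k + 3)).
Check: Δs_k = -3/(k**4 + 10*k**3 + 35*k**2 + 50*k + 24). ✓
s_(n+1) = (-n**3 - 9*n**2 - 26*n - 18)/(6*(n**3 + 9*n**2 + 26*n + 24)) and s_(1) = -1/8, so S(n) = n*(-n**2 - 9*n - 26)/(24*(n**3 + 9*n**2 + 26*n + 24)).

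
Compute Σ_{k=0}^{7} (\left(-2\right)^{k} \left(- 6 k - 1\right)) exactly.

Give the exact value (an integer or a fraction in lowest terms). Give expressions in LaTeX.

Compute t_(k+1)/t_k: get 2*(-6*k - 7)/(6*k + 1).
Take A(k)=-2, B(k)=1, C(k)=k + 1/6.
Key eq: (-2)·f(k+1) = (1)·f(k) + (k + 1/6).
Degrees (0,0,1) ⇒ d ≤ 1.
Solve for f: f(k) = -(2*k - 1)/6 (degree 1 ≤ 1).
So s_k = (B(k−1)f/C)·t_k = (-(2*k - 1)/(6*k + 1))·t_k = (-2)**k*(2*k - 1).
Δs = (-2)**k*(-6*k - 1), as required.
Σ_(k=0)^(7) t_k = s_(8) − s_(0) = 3840 − (-1) = 3841.

Σ = 3841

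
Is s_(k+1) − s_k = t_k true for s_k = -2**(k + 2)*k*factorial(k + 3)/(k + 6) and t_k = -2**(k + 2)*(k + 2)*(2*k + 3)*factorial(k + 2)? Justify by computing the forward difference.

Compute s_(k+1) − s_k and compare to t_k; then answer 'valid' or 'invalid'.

s_(k+1) = -2**(k + 3)*(k + 1)*factorial(k + 4)/(k + 7)
s_(k+1) − s_k = -2**(k + 2)*(k + 3)*(2*k**2 + 15*k + 16)*factorial(k + 3)/((k + 6)*(k + 7))
(s_(k+1) − s_k) − t_k = 12*2**k*(2*k**3 + 19*k**2 + 47*k + 36)*factorial(k + 2)/((k + 6)*(k + 7))

Invalid: residual 12*2**k*(2*k**3 + 19*k**2 + 47*k + 36)*factorial(k + 2)/((k + 6)*(k + 7)) ≠ 0.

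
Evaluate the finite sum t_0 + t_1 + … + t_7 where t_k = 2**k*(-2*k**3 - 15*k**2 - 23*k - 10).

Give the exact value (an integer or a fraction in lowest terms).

Σ = -309758

The ratio is 2*(2*k**3 + 21*k**2 + 59*k + 50)/(2*k**3 + 15*k**2 + 23*k + 10).
Take A(k)=2, B(k)=1, C(k)=k**3 + 15*k**2/2 + 23*k/2 + 5.
Need (2)·f(k+1) − (1)·f(k) = k**3 + 15*k**2/2 + 23*k/2 + 5.
deg f ≤ 3 (via 0,0,3).
Coefficient equations give f(k) = (k + 2)*(2*k**2 - k + 1)/2.
So s_k = (B(k−1)f/C)·t_k = ((k + 2)*(2*k**2 - k + 1)/((k + 1)*(2*k**2 + 13*k + 10)))·t_k = 2**k*(-2*k**3 - 3*k**2 + k - 2).
Δs = 2**k*(-2*k**3 - 15*k**2 - 23*k - 10), as required.
Telescoping: Σ = s_(8) − s_(0) = -309760 − (-2) = -309758.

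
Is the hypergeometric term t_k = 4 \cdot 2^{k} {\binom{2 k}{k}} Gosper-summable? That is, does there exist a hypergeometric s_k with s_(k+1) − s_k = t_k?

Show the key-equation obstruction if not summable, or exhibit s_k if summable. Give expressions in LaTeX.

No; the degree bound rules out any f.

Compute t_(k+1)/t_k: get 4*(2*k + 1)/(k + 1).
A = 8*k + 4, B = k + 1, C = 1.
Set up (8*k + 4)·f(k+1) − (k)·f(k) − (1) = 0.
From deg A=1, deg B=1, deg C=0: d=-1.
Bound -1 < 0, so the key equation has no polynomial solution.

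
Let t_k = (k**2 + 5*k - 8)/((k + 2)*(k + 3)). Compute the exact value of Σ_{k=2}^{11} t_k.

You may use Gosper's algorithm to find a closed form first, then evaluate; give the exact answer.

Σ = 15/2

The ratio is (k + 2)*(5*k + (k + 1)**2 - 3)/((k + 4)*(k**2 + 5*k - 8)).
Gosper form: A/B · C(k+1)/C(k) with A=k + 2, B=k + 4, C=k**2 + 5*k - 8.
Set up (k + 2)·f(k+1) − (k + 3)·f(k) − (k**2 + 5*k - 8) = 0.
Degrees (1,1,2) ⇒ d ≤ 2.
Match coefficients ⇒ f(k) = k*(k - 5).
So s_k = (B(k−1)f/C)·t_k = (k*(k - 5)*(k + 3)/(k**2 + 5*k - 8))·t_k = k*(k - 5)/(k + 2).
Verify: (k**2 + 5*k - 8)/(k**2 + 5*k + 6) matches t_k.
Telescoping: Σ = s_(12) − s_(2) = 6 − (-3/2) = 15/2.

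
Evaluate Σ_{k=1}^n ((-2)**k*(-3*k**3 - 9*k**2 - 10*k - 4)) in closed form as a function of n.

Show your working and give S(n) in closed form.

S(n) = -2*(-2)**n*n**3 - 8*(-2)**n*n**2 - 10*(-2)**n*n - 4*(-2)**n + 4

r(k) = 2*(-3*k**3 - 18*k**2 - 37*k - 26)/(3*k**3 + 9*k**2 + 10*k + 4) after simplifying.
Take A(k)=-2, B(k)=1, C(k)=k**3 + 3*k**2 + 10*k/3 + 4/3.
Solve (-2)·f(k+1) − (1)·f(k) = k**3 + 3*k**2 + 10*k/3 + 4/3.
Degrees (0,0,3) ⇒ d ≤ 3.
Coefficient equations give f(k) = -k**2*(k + 1)/3.
Certificate R = B(k−1)f/C = -k**2/(3*k**2 + 6*k + 4) gives s_k = (-2)**k*k**2*(k + 1).
Δs = (-2)**k*(-3*k**3 - 9*k**2 - 10*k - 4), as required.
s_(n+1) = (-2)**(n + 1)*(n**3 + 4*n**2 + 5*n + 2) and s_(1) = -4, so S(n) = -2*(-2)**n*n**3 - 8*(-2)**n*n**2 - 10*(-2)**n*n - 4*(-2)**n + 4.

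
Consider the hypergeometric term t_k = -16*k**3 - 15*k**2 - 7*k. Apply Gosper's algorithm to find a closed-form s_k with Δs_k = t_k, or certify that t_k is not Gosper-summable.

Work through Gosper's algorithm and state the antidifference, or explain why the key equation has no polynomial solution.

The ratio is (16*k**3 + 63*k**2 + 85*k + 38)/(k*(16*k**2 + 15*k + 7)).
A = 1, B = 1, C = k**3 + 15*k**2/16 + 7*k/16.
Key eq: (1)·f(k+1) = (1)·f(k) + (k**3 + 15*k**2/16 + 7*k/16).
d = 4 from the (0,0,3) case.
Solving with deg f ≤ 4: f(k) = k*(k - 1)*(4*k**2 + k + 1)/16.
So s_k = (B(k−1)f/C)·t_k = ((k - 1)*(4*k**2 + k + 1)/(16*k**2 + 15*k + 7))·t_k = -4*k**4 + 3*k**3 + k.
s_(k+1) − s_k = k*(-16*k**2 - 15*k - 7) = t_k.

s_k = -4*k**4 + 3*k**3 + k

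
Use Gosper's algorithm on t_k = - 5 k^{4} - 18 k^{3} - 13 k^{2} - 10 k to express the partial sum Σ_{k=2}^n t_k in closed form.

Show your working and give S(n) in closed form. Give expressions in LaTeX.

S(n) = - n^{5} - 7 n^{4} - 15 n^{3} - 16 n^{2} - 7 n + 46

t_(k+1)/t_k = (5*k**4 + 38*k**3 + 97*k**2 + 110*k + 46)/(k*(5*k**3 + 18*k**2 + 13*k + 10)).
Normal form (A,B,C) = (1, 1, k**4 + 18*k**3/5 + 13*k**2/5 + 2*k).
Solve (1)·f(k+1) − (1)·f(k) = k**4 + 18*k**3/5 + 13*k**2/5 + 2*k.
Degrees (0,0,4) ⇒ d ≤ 5.
A polynomial solution: f(k) = k*(k - 1)*(k**3 + 3*k**2 + 3)/5.
Then R = B(k−1)f/C = (k - 1)*(k**3 + 3*k**2 + 3)/(5*k**3 + 18*k**2 + 13*k + 10), so s_k = R(k)·t_k = k*(-k**4 - 2*k**3 + 3*k**2 - 3*k + 3).
Verify: k*(-5*k**3 - 18*k**2 - 13*k - 10) matches t_k.
s_(n+1) = n*(-n**4 - 7*n**3 - 15*n**2 - 16*n - 7) and s_(2) = -46, so S(n) = -n**5 - 7*n**4 - 15*n**3 - 16*n**2 - 7*n + 46.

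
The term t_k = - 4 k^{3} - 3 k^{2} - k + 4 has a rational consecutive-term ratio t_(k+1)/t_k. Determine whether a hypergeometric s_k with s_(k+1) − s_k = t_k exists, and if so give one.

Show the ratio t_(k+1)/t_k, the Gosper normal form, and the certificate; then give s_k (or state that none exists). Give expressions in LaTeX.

Ratio r(k) = (4*k**3 + 15*k**2 + 19*k + 4)/(4*k**3 + 3*k**2 + k - 4).
So A=1 and B=1, with C=k**3 + 3*k**2/4 + k/4 - 1.
Need (1)·f(k+1) − (1)·f(k) = k**3 + 3*k**2/4 + k/4 - 1.
d = 4 from the (0,0,3) case.
Match coefficients ⇒ f(k) = k*(k - 2)*(k**2 + k + 2)/4.
Then R = B(k−1)f/C = k*(k - 2)*(k**2 + k + 2)/(4*k**3 + 3*k**2 + k - 4), so s_k = R(k)·t_k = k*(-k**3 + k**2 + 4).
Δs = -4*k**3 - 3*k**2 - k + 4, as required.

s_k = k \left(- k^{3} + k^{2} + 4\right)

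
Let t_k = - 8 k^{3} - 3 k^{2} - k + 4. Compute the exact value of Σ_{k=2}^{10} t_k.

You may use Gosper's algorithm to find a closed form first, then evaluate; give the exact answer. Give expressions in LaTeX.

t_(k+1)/t_k = (8*k**3 + 27*k**2 + 31*k + 8)/(8*k**3 + 3*k**2 + k - 4).
Normal form (A,B,C) = (1, 1, k**3 + 3*k**2/8 + k/8 - 1/2).
Set up (1)·f(k+1) − (1)·f(k) − (k**3 + 3*k**2/8 + k/8 - 1/2) = 0.
deg f ≤ 4 (via 0,0,3).
Match coefficients ⇒ f(k) = k*(2*k**3 - 3*k**2 + k - 4)/8.
Get s_k = R·t_k = k*(-2*k**3 + 3*k**2 - k + 4) with R(k) = B(k−1)f(k)/C(k) = k*(2*k**3 - 3*k**2 + k - 4)/(8*k**3 + 3*k**2 + k - 4).
Check: Δs_k = -8*k**3 - 3*k**2 - k + 4. ✓
Evaluate s at k=11 and k=2: -25366 and -4; difference -25362.

Σ = -25362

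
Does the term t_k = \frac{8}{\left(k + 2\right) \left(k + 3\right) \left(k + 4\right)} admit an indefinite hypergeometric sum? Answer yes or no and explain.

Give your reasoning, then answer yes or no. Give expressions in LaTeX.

Compute t_(k+1)/t_k: get (k + 2)/(k + 5).
Factor: A=k + 2; B=k + 5; C=1.
f must satisfy (k + 2)·f(k+1) − (k + 4)·f(k) = 1.
Bound: deg f ≤ 2.
Solving with deg f ≤ 2: f(k) = k*(k + 5)/12.
R(k) = B(k−1)·f(k)/C(k) = k*(k + 4)*(k + 5)/12; s_k = R·t_k = 2*k*(k + 5)/(3*(k + 2)*(k + 3)).
Check: Δs_k = 8/(k**3 + 9*k**2 + 26*k + 24). ✓

Yes. s_k = \frac{2 k \left(k + 5\right)}{3 \left(k + 2\right) \left(k + 3\right)}.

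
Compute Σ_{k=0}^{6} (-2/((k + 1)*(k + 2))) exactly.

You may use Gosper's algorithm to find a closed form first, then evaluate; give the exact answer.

t_(k+1)/t_k = (k + 1)/(k + 3).
A = k + 1, B = k + 3, C = 1.
Need (k + 1)·f(k+1) − (k + 2)·f(k) = 1.
d = 1 from the (1,1,0) case.
Coefficient equations give f(k) = k.
R(k) = B(k−1)·f(k)/C(k) = k*(k + 2); s_k = R·t_k = -2*k/(k + 1).
Δs = -2/(k**2 + 3*k + 2), as required.
Σ_(k=0)^(6) t_k = s_(7) − s_(0) = -7/4 − (0) = -7/4.

Σ = -7/4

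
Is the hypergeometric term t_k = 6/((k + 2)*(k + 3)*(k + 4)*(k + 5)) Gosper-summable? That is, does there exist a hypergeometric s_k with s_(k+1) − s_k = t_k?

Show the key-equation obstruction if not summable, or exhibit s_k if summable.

r(k) = (k + 2)/(k + 6) after simplifying.
Gosper form: A/B · C(k+1)/C(k) with A=k + 2, B=k + 6, C=1.
f must satisfy (k + 2)·f(k+1) − (k + 5)·f(k) = 1.
d = 3 from the (1,1,0) case.
Match coefficients ⇒ f(k) = k*(k**2 + 9*k + 26)/72.
Then R = B(k−1)f/C = k*(k + 5)*(k**2 + 9*k + 26)/72, so s_k = R(k)·t_k = k*(k**2 + 9*k + 26)/(12*(k + 2)*(k + 3)*(k + 4)).
Δs = 6/(k**4 + 14*k**3 + 71*k**2 + 154*k + 120), as required.

Yes. s_k = k*(k**2 + 9*k + 26)/(12*(k + 2)*(k + 3)*(k + 4)).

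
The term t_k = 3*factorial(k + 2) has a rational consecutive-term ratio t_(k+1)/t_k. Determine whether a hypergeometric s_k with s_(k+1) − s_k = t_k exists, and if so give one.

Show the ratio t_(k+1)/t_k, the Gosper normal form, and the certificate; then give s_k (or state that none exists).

none — t_k is not Gosper-summable

t_(k+1)/t_k = k + 3.
So A=k + 3 and B=1, with C=1.
Key eq: (k + 3)·f(k+1) = (1)·f(k) + (1).
From deg A=1, deg B=0, deg C=0: d=-1.
Negative degree bound (-1): no f exists, t_k not Gosper-summable.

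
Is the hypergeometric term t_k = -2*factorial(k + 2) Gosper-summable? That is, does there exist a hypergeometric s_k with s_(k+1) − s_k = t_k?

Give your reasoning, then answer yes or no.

No — negative degree bound, so no certificate f.

Ratio r(k) = k + 3.
So A=k + 3 and B=1, with C=1.
Key eq: (k + 3)·f(k+1) = (1)·f(k) + (1).
Degrees (1,0,0) ⇒ d ≤ -1.
Negative degree bound (-1): no f exists, t_k not Gosper-summable.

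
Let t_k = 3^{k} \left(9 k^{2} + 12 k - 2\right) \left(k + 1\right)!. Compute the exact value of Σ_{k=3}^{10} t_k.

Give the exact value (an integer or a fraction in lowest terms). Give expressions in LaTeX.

Σ = 2460757196617560

Step 1: r(k) = 3*(9*k**3 + 48*k**2 + 79*k + 38)/(9*k**2 + 12*k - 2).
A = 3*k + 6, B = 1, C = k**2 + 4*k/3 - 2/9.
Key eq: (3*k + 6)·f(k+1) = (1)·f(k) + (k**2 + 4*k/3 - 2/9).
Degrees (1,0,2) ⇒ d ≤ 1.
A polynomial solution: f(k) = (3*k - 4)/9.
So s_k = (B(k−1)f/C)·t_k = ((3*k - 4)/(9*k**2 + 12*k - 2))·t_k = 3**k*(3*k - 4)*factorial(k + 1).
s_(k+1) − s_k = 3**k*(9*k**2 + 12*k - 2)*factorial(k + 1) = t_k.
Σ_(k=3)^(10) t_k = s_(11) − s_(3) = 2460757196620800 − (3240) = 2460757196617560.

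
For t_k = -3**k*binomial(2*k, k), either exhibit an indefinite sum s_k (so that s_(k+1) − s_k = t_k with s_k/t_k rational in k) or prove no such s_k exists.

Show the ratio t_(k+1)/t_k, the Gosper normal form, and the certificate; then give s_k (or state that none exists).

The ratio is 6*(2*k + 1)/(k + 1).
A = 12*k + 6, B = k + 1, C = 1.
f must satisfy (12*k + 6)·f(k+1) − (k)·f(k) = 1.
Bound: deg f ≤ -1.
Negative degree bound (-1): no f exists, t_k not Gosper-summable.

none (Gosper's algorithm certifies no s_k)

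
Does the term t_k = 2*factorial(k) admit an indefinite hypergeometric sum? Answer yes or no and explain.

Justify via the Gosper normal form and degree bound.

No — negative degree bound, so no certificate f.

Step 1: r(k) = k + 1.
So A=k + 1 and B=1, with C=1.
f must satisfy (k + 1)·f(k+1) − (1)·f(k) = 1.
Bound: deg f ≤ -1.
deg f ≤ -1 is impossible — no certificate.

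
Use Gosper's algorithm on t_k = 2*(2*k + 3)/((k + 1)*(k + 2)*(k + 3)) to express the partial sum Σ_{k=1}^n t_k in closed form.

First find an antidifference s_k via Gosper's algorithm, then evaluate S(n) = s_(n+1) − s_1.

Step 1: r(k) = (k + 1)*(2*k + 5)/((k + 4)*(2*k + 3)).
Gosper form: A/B · C(k+1)/C(k) with A=k + 1, B=k + 4, C=k + 3/2.
Solve (k + 1)·f(k+1) − (k + 3)·f(k) = k + 3/2.
deg f ≤ 2 (via 1,1,1).
Coefficient equations give f(k) = k*(5*k + 7)/8.
Get s_k = R·t_k = k*(5*k + 7)/(2*(k + 1)*(k + 2)) with R(k) = B(k−1)f(k)/C(k) = k*(k + 3)*(5*k + 7)/(4*(2*k + 3)).
s_(k+1) − s_k = 2*(2*k + 3)/(k**3 + 6*k**2 + 11*k + 6) = t_k.
s_(n+1) = (5*n**2 + 17*n + 12)/(2*(n**2 + 5*n + 6)) and s_(1) = 1, so S(n) = n*(3*n + 7)/(2*(n**2 + 5*n + 6)).

S(n) = n*(3*n + 7)/(2*(n**2 + 5*n + 6))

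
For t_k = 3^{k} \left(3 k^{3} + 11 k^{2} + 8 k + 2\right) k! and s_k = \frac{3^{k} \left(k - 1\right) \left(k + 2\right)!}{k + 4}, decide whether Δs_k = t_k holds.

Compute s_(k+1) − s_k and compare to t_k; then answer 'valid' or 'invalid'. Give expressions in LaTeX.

Invalid: residual - \frac{3^{k + 1} \left(3 k^{4} + 23 k^{3} + 51 k^{2} + 33 k + 10\right) k!}{\left(k + 4\right) \left(k + 5\right)} ≠ 0.

s_(k+1) = 3**(k + 1)*k*factorial(k + 3)/(k + 5)
s_(k+1) − s_k = 3**k*(3*k**3 + 20*k**2 + 32*k + 5)*factorial(k + 2)/((k + 4)*(k + 5))
(s_(k+1) − s_k) − t_k = -3**(k + 1)*(3*k**4 + 23*k**3 + 51*k**2 + 33*k + 10)*factorial(k)/((k + 4)*(k + 5))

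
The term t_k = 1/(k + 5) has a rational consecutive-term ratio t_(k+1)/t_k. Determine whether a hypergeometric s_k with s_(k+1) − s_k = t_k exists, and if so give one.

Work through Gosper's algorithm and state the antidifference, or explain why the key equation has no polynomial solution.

none (Gosper's algorithm certifies no s_k)

r(k) = (k + 5)/(k + 6) after simplifying.
So A=k + 5 and B=k + 6, with C=1.
Solve (k + 5)·f(k+1) − (k + 5)·f(k) = 1.
Bound: deg f ≤ 0.
Put f(k) = c0: A·f(k+1) − B(k−1)·f(k) − C = -1; need -1 = 0 — inconsistent ⇒ no f, not summable.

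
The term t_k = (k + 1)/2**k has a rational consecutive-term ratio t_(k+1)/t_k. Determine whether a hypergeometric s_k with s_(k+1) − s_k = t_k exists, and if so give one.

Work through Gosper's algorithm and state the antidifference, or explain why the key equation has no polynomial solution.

s_k = 2**(1 - k)*(-k - 2)

Ratio r(k) = (k + 2)/(2*(k + 1)).
Factor: A=1/2; B=1; C=k + 1.
Set up (1/2)·f(k+1) − (1)·f(k) − (k + 1) = 0.
d = 1 from the (0,0,1) case.
Match coefficients ⇒ f(k) = -2*(k + 2).
R(k) = B(k−1)·f(k)/C(k) = -2*(k + 2)/(k + 1); s_k = R·t_k = 2**(1 - k)*(-k - 2).
Δs = (k + 1)/2**k, as required.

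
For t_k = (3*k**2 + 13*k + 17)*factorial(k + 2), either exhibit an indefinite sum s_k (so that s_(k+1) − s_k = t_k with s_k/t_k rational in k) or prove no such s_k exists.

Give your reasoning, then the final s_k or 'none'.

Step 1: r(k) = (k + 3)*(13*k + 3*(k + 1)**2 + 30)/(3*k**2 + 13*k + 17).
A = k + 3, B = 1, C = k**2 + 13*k/3 + 17/3.
Solve (k + 3)·f(k+1) − (1)·f(k) = k**2 + 13*k/3 + 17/3.
deg f ≤ 1 (via 1,0,2).
A polynomial solution: f(k) = (3*k + 4)/3.
Then R = B(k−1)f/C = (3*k + 4)/(3*k**2 + 13*k + 17), so s_k = R(k)·t_k = (3*k + 4)*factorial(k + 2).
Check: Δs_k = (3*k**2 + 13*k + 17)*factorial(k + 2). ✓

s_k = (3*k + 4)*factorial(k + 2)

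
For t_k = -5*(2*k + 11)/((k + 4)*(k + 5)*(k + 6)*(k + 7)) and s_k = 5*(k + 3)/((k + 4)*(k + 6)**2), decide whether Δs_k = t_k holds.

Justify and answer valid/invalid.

s_(k+1) = 5*(k + 4)/((k + 5)*(k + 7)**2)
s_(k+1) − s_k = 5*(-(k + 3)*(k + 5)*(k + 7)**2 + (k + 4)**2*(k + 6)**2)/((k + 4)*(k + 5)*(k + 6)**2*(k + 7)**2)
(s_(k+1) − s_k) − t_k = 15*(3*k**2 + 35*k + 101)/(k**6 + 35*k**5 + 507*k**4 + 3889*k**3 + 16652*k**2 + 37716*k + 35280)

Invalid: residual 15*(3*k**2 + 35*k + 101)/(k**6 + 35*k**5 + 507*k**4 + 3889*k**3 + 16652*k**2 + 37716*k + 35280) ≠ 0.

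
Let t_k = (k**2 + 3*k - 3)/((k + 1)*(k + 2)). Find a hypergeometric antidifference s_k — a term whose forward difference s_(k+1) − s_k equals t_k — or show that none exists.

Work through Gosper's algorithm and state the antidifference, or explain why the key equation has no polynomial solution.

s_k = k*(k - 4)/(k + 1)

The ratio is (k + 1)*(3*k + (k + 1)**2)/((k + 3)*(k**2 + 3*k - 3)).
A = k + 1, B = k + 3, C = k**2 + 3*k - 3.
f must satisfy (k + 1)·f(k+1) − (k + 2)·f(k) = k**2 + 3*k - 3.
deg f ≤ 2 (via 1,1,2).
Solve for f: f(k) = k*(k - 4) (degree 2 ≤ 2).
Get s_k = R·t_k = k*(k - 4)/(k + 1) with R(k) = B(k−1)f(k)/C(k) = k*(k - 4)*(k + 2)/(k**2 + 3*k - 3).
s_(k+1) − s_k = (k**2 + 3*k - 3)/(k**2 + 3*k + 2) = t_k.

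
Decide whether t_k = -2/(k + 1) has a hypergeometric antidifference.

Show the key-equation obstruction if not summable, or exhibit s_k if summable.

No — key equation has no polynomial f.

Compute t_(k+1)/t_k: get (k + 1)/(k + 2).
Normal form (A,B,C) = (k + 1, k + 2, 1).
f must satisfy (k + 1)·f(k+1) − (k + 1)·f(k) = 1.
Bound: deg f ≤ 0.
Write f(k) = c0. Then LHS − RHS = -1, requiring -1 = 0: contradictory. No certificate.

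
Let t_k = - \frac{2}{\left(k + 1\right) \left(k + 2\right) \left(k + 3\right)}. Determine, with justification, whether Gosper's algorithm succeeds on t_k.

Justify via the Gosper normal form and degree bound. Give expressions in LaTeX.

Yes. s_k = \frac{k \left(- k - 3\right)}{2 \left(k + 1\right) \left(k + 2\right)}.

Compute t_(k+1)/t_k: get (k + 1)/(k + 4).
Take A(k)=k + 1, B(k)=k + 4, C(k)=1.
Key eq: (k + 1)·f(k+1) = (k + 3)·f(k) + (1).
From deg A=1, deg B=1, deg C=0: d=2.
Solve for f: f(k) = k*(k + 3)/4 (degree 2 ≤ 2).
Certificate R = B(k−1)f/C = k*(k + 3)**2/4 gives s_k = k*(-k - 3)/(2*(k + 1)*(k + 2)).
Δs = -2/(k**3 + 6*k**2 + 11*k + 6), as required.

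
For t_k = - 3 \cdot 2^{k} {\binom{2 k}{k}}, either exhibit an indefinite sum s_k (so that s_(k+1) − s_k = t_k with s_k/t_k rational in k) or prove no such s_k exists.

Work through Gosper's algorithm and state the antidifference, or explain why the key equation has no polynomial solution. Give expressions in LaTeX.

not Gosper-summable; s_k does not exist

Step 1: r(k) = 4*(2*k + 1)/(k + 1).
A = 8*k + 4, B = k + 1, C = 1.
Solve (8*k + 4)·f(k+1) − (k)·f(k) = 1.
Bound: deg f ≤ -1.
Bound -1 < 0, so the key equation has no polynomial solution.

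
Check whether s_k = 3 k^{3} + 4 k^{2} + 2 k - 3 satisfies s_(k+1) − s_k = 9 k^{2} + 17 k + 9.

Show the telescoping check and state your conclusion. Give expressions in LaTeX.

Valid — Δs_k = t_k.

s_(k+1) = 3*k**3 + 13*k**2 + 19*k + 6
s_(k+1) − s_k = 9*k**2 + 17*k + 9
(s_(k+1) − s_k) − t_k = 0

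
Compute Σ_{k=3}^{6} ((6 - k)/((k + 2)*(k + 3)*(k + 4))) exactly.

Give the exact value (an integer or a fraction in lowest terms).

Σ = 1/45

Compute t_(k+1)/t_k: get (k - 5)*(k + 2)/((k - 6)*(k + 5)).
Normal form (A,B,C) = (k + 2, k + 5, k - 6).
Key eq: (k + 2)·f(k+1) = (k + 4)·f(k) + (k - 6).
Degrees (1,1,1) ⇒ d ≤ 2.
Solve for f: f(k) = -k*(k + 8)/3 (degree 2 ≤ 2).
R(k) = B(k−1)·f(k)/C(k) = -k*(k + 4)*(k + 8)/(3*(k - 6)); s_k = R·t_k = k*(k + 8)/(3*(k + 2)*(k + 3)).
Δs = (6 - k)/(k**3 + 9*k**2 + 26*k + 24), as required.
Evaluate s at k=7 and k=3: 7/18 and 11/30; difference 1/45.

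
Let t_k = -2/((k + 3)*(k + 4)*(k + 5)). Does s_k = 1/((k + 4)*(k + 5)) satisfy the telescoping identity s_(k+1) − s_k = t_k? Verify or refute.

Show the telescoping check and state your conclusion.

Invalid: residual 6/(k**4 + 18*k**3 + 119*k**2 + 342*k + 360) ≠ 0.

s_(k+1) = 1/((k + 5)*(k + 6))
s_(k+1) − s_k = -2/(k**3 + 15*k**2 + 74*k + 120)
(s_(k+1) − s_k) − t_k = 6/(k**4 + 18*k**3 + 119*k**2 + 342*k + 360)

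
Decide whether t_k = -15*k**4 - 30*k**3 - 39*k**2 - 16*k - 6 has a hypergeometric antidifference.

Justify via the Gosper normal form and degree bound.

Ratio r(k) = (15*k**4 + 90*k**3 + 219*k**2 + 244*k + 106)/(15*k**4 + 30*k**3 + 39*k**2 + 16*k + 6).
So A=1 and B=1, with C=k**4 + 2*k**3 + 13*k**2/5 + 16*k/15 + 2/5.
f must satisfy (1)·f(k+1) − (1)·f(k) = k**4 + 2*k**3 + 13*k**2/5 + 16*k/15 + 2/5.
d = 5 from the (0,0,4) case.
A polynomial solution: f(k) = k*(3*k**4 + 3*k**2 - 4*k + 4)/15.
R(k) = B(k−1)·f(k)/C(k) = k*(3*k**4 + 3*k**2 - 4*k + 4)/(15*k**4 + 30*k**3 + 39*k**2 + 16*k + 6); s_k = R·t_k = k*(-3*k**4 - 3*k**2 + 4*k - 4).
s_(k+1) − s_k = -15*k**4 - 30*k**3 - 39*k**2 - 16*k - 6 = t_k.

Yes. s_k = k*(-3*k**4 - 3*k**2 + 4*k - 4).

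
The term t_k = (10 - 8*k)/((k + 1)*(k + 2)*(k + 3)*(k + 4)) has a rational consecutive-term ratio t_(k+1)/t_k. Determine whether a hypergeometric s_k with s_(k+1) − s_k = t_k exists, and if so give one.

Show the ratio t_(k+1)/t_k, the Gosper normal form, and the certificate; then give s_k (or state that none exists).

Ratio r(k) = (k + 1)*(4*k - 1)/((k + 5)*(4*k - 5)).
Factor: A=k + 1; B=k + 5; C=k - 5/4.
Key eq: (k + 1)·f(k+1) = (k + 4)·f(k) + (k - 5/4).
Bound: deg f ≤ 3.
Match coefficients ⇒ f(k) = -k*(k**2 + 6*k + 23)/24.
Certificate R = B(k−1)f/C = -k*(k + 4)*(k**2 + 6*k + 23)/(6*(4*k - 5)) gives s_k = k*(k**2 + 6*k + 23)/(3*(k + 1)*(k + 2)*(k + 3)).
Check: Δs_k = 2*(5 - 4*k)/(k**4 + 10*k**3 + 35*k**2 + 50*k + 24). ✓

s_k = k*(k**2 + 6*k + 23)/(3*(k + 1)*(k + 2)*(k + 3))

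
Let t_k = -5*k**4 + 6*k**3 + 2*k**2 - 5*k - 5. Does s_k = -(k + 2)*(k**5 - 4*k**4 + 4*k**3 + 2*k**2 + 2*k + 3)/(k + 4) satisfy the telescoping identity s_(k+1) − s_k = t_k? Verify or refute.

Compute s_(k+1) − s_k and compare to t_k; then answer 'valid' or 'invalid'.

s_(k+1) = (-k**6 - 4*k**5 - k**4 + 6*k**3 - 7*k**2 - 29*k - 24)/(k + 5)
s_(k+1) − s_k = (-5*k**6 - 31*k**5 - 8*k**4 + 73*k**3 - 20*k**2 - 99*k - 66)/(k**2 + 9*k + 20)
(s_(k+1) − s_k) − t_k = 2*(4*k**5 + 18*k**4 - 30*k**3 - 5*k**2 + 23*k + 17)/(k**2 + 9*k + 20)

Invalid: residual 2*(4*k**5 + 18*k**4 - 30*k**3 - 5*k**2 + 23*k + 17)/(k**2 + 9*k + 20) ≠ 0.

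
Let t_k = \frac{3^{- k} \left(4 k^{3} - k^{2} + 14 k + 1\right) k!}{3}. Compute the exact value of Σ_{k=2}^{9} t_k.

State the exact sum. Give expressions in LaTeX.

Ratio r(k) = (k + 1)*(14*k + 4*(k + 1)**3 - (k + 1)**2 + 15)/(3*(4*k**3 - k**2 + 14*k + 1)).
So A=k/3 + 1/3 and B=1, with C=k**3 - k**2/4 + 7*k/2 + 1/4.
Solve (k/3 + 1/3)·f(k+1) − (1)·f(k) = k**3 - k**2/4 + 7*k/2 + 1/4.
deg f ≤ 2 (via 1,0,3).
Solve for f: f(k) = 3*(4*k**2 - k + 1)/4 (degree 2 ≤ 2).
So s_k = (B(k−1)f/C)·t_k = (3*(4*k**2 - k + 1)/(4*k**3 - k**2 + 14*k + 1))·t_k = (4*k**2 - k + 1)*factorial(k)/3**k.
Check: Δs_k = (4*k**3 - k**2 + 14*k + 1)*factorial(k)/(3*3**k). ✓
Telescoping: Σ = s_(10) − s_(2) = 17516800/729 − (10/3) = 17514370/729.

Σ = 17514370/729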